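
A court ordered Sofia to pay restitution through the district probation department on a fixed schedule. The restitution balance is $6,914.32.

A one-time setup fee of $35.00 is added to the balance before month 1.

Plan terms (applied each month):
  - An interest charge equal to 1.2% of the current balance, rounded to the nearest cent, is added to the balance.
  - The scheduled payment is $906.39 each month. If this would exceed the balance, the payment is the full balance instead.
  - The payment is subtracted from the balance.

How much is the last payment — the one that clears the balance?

$83.05

Month 1: opening $6,949.32; interest $83.39 → $7,032.71; payment $906.39; balance $6,126.32
Month 2: opening $6,126.32; interest $73.52 → $6,199.84; payment $906.39; balance $5,293.45
Month 3: opening $5,293.45; interest $63.52 → $5,356.97; payment $906.39; balance $4,450.58
Month 4: opening $4,450.58; interest $53.41 → $4,503.99; payment $906.39; balance $3,597.60
Month 5: opening $3,597.60; interest $43.17 → $3,640.77; payment $906.39; balance $2,734.38
Month 6: opening $2,734.38; interest $32.81 → $2,767.19; payment $906.39; balance $1,860.80
Month 7: opening $1,860.80; interest $22.33 → $1,883.13; payment $906.39; balance $976.74
Month 8: opening $976.74; interest $11.72 → $988.46; payment $906.39; balance $82.07
Month 9: opening $82.07; interest $0.98 → $83.05; payment $83.05; balance $0.00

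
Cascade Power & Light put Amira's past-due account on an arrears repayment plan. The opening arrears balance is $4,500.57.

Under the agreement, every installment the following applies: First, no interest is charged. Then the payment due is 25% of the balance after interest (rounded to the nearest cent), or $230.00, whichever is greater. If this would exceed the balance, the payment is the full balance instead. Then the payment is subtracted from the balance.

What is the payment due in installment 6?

$267.00

# | Opening | Payment | End bal
1 | $4,500.57 | $1,125.14 | $3,375.43
2 | $3,375.43 | $843.86 | $2,531.57
3 | $2,531.57 | $632.89 | $1,898.68
4 | $1,898.68 | $474.67 | $1,424.01
5 | $1,424.01 | $356.00 | $1,068.01
6 | $1,068.01 | $267.00 | $801.01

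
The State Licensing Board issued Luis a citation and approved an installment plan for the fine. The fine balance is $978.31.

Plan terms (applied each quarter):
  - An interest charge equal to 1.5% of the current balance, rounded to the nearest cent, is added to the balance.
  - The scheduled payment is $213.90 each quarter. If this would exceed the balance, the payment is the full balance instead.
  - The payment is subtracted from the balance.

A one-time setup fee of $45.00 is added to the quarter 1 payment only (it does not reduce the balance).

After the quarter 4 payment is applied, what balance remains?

$163.29

Quarter 1: $978.31 +$14.67 interest = $992.98; pay $213.90 (+ $45.00 fee) → $779.08
Quarter 2: $779.08 +$11.69 interest = $790.77; pay $213.90 → $576.87
Quarter 3: $576.87 +$8.65 interest = $585.52; pay $213.90 → $371.62
Quarter 4: $371.62 +$5.57 interest = $377.19; pay $213.90 → $163.29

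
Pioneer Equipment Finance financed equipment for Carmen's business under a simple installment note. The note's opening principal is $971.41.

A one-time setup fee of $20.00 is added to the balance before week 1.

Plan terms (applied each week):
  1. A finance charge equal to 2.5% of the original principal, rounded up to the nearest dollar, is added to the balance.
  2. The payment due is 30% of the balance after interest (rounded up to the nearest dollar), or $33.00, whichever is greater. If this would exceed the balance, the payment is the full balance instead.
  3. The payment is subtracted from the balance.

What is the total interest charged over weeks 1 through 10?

$250.00

Week 1: $991.41 +$25.00 interest = $1,016.41; pay $305.00 → $711.41
Week 2: $711.41 +$25.00 interest = $736.41; pay $221.00 → $515.41
Week 3: $515.41 +$25.00 interest = $540.41; pay $163.00 → $377.41
Week 4: $377.41 +$25.00 interest = $402.41; pay $121.00 → $281.41
Week 5: $281.41 +$25.00 interest = $306.41; pay $92.00 → $214.41
Week 6: $214.41 +$25.00 interest = $239.41; pay $72.00 → $167.41
Week 7: $167.41 +$25.00 interest = $192.41; pay $58.00 → $134.41
Week 8: $134.41 +$25.00 interest = $159.41; pay $48.00 → $111.41
Week 9: $111.41 +$25.00 interest = $136.41; pay $41.00 → $95.41
Week 10: $95.41 +$25.00 interest = $120.41; pay $37.00 → $83.41
Total interest: $25.00 + $25.00 + $25.00 + $25.00 + $25.00 + $25.00 + $25.00 + $25.00 + $25.00 + $25.00 = $250.00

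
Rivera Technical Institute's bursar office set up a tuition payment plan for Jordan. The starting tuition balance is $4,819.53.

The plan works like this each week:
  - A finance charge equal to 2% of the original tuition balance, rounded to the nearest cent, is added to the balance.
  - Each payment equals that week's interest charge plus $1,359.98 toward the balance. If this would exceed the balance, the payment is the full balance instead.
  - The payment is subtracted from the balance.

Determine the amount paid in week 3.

$1,456.37

# | Opening | Interest | Payment | End bal
1 | $4,819.53 | $96.39 | $1,456.37 | $3,459.55
2 | $3,459.55 | $96.39 | $1,456.37 | $2,099.57
3 | $2,099.57 | $96.39 | $1,456.37 | $739.59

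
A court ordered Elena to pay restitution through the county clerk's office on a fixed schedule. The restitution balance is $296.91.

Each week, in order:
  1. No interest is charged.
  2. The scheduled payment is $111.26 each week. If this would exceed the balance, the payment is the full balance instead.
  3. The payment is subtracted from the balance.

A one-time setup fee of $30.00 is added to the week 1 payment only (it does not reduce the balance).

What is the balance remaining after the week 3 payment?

$0.00

Week 1: $296.91 − $111.26 (+ $30.00 fee) → $185.65
Week 2: $185.65 − $111.26 → $74.39
Week 3: $74.39 − $74.39 → $0.00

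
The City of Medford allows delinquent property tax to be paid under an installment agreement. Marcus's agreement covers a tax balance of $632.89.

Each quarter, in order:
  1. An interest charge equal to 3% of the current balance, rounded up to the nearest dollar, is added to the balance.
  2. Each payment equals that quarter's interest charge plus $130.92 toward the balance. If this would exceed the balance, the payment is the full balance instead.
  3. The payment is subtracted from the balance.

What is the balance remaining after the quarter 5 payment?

# | Opening | Interest | Payment | End bal
1 | $632.89 | $19.00 | $149.92 | $501.97
2 | $501.97 | $16.00 | $146.92 | $371.05
3 | $371.05 | $12.00 | $142.92 | $240.13
4 | $240.13 | $8.00 | $138.92 | $109.21
5 | $109.21 | $4.00 | $113.21 | $0.00

$0.00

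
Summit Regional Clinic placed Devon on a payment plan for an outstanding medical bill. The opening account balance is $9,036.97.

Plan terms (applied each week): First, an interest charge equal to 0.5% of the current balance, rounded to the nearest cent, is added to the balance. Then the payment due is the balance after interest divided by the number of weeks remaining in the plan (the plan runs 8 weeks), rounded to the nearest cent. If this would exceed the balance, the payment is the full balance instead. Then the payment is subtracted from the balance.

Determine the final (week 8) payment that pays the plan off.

$1,175.60

# | Opening | Interest | Payment | End bal
1 | $9,036.97 | $45.18 | $1,135.27 | $7,946.88
2 | $7,946.88 | $39.73 | $1,140.94 | $6,845.67
3 | $6,845.67 | $34.23 | $1,146.65 | $5,733.25
4 | $5,733.25 | $28.67 | $1,152.38 | $4,609.54
5 | $4,609.54 | $23.05 | $1,158.15 | $3,474.44
6 | $3,474.44 | $17.37 | $1,163.94 | $2,327.87
7 | $2,327.87 | $11.64 | $1,169.76 | $1,169.75
8 | $1,169.75 | $5.85 | $1,175.60 | $0.00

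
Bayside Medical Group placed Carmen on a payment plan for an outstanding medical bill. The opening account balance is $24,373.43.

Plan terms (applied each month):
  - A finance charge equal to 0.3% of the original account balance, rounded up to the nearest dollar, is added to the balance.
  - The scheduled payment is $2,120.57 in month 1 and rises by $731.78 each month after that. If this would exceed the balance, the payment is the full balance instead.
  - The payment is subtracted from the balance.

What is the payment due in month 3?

# | Opening | Interest | Payment | End bal
1 | $24,373.43 | $74.00 | $2,120.57 | $22,326.86
2 | $22,326.86 | $74.00 | $2,852.35 | $19,548.51
3 | $19,548.51 | $74.00 | $3,584.13 | $16,038.38

$3,584.13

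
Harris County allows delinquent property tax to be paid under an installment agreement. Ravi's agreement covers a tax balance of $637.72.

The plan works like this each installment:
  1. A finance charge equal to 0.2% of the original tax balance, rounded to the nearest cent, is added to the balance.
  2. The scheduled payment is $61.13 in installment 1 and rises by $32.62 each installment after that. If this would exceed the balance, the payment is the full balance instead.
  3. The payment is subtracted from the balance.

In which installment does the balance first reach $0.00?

6

Installment 1: opening $637.72; interest $1.28 → $639.00; payment $61.13; balance $577.87
Installment 2: opening $577.87; interest $1.28 → $579.15; payment $93.75; balance $485.40
Installment 3: opening $485.40; interest $1.28 → $486.68; payment $126.37; balance $360.31
Installment 4: opening $360.31; interest $1.28 → $361.59; payment $158.99; balance $202.60
Installment 5: opening $202.60; interest $1.28 → $203.88; payment $191.61; balance $12.27
Installment 6: opening $12.27; interest $1.28 → $13.55; payment $13.55; balance $0.00
Balance reaches $0.00 in installment 6.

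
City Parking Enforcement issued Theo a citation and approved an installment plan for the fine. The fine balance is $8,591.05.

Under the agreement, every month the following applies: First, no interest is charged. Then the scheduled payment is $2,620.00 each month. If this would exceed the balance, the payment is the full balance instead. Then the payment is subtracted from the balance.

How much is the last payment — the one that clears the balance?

# | Opening | Payment | End bal
1 | $8,591.05 | $2,620.00 | $5,971.05
2 | $5,971.05 | $2,620.00 | $3,351.05
3 | $3,351.05 | $2,620.00 | $731.05
4 | $731.05 | $731.05 | $0.00

$731.05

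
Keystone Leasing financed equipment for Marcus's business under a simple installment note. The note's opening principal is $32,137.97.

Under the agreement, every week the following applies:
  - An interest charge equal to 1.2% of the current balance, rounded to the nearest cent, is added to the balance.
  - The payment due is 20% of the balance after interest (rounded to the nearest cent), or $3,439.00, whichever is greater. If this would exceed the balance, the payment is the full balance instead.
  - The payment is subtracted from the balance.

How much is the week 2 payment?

$5,266.23

Week 1: $32,137.97 +$385.66 interest = $32,523.63; pay $6,504.73 → $26,018.90
Week 2: $26,018.90 +$312.23 interest = $26,331.13; pay $5,266.23 → $21,064.90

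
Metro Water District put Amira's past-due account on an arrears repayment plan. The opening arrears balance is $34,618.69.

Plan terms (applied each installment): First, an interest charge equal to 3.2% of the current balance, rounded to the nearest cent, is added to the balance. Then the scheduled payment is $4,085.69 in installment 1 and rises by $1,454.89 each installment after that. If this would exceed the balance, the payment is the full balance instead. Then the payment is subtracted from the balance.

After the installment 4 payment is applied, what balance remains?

$13,206.03

# | Opening | Interest | Payment | End bal
1 | $34,618.69 | $1,107.80 | $4,085.69 | $31,640.80
2 | $31,640.80 | $1,012.51 | $5,540.58 | $27,112.73
3 | $27,112.73 | $867.61 | $6,995.47 | $20,984.87
4 | $20,984.87 | $671.52 | $8,450.36 | $13,206.03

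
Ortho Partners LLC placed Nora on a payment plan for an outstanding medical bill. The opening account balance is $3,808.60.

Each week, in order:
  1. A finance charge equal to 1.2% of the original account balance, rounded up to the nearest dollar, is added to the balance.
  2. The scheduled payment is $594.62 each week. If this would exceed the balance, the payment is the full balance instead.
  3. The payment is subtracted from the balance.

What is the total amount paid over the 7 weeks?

$4,130.60

# | Opening | Interest | Payment | End bal
1 | $3,808.60 | $46.00 | $594.62 | $3,259.98
2 | $3,259.98 | $46.00 | $594.62 | $2,711.36
3 | $2,711.36 | $46.00 | $594.62 | $2,162.74
4 | $2,162.74 | $46.00 | $594.62 | $1,614.12
5 | $1,614.12 | $46.00 | $594.62 | $1,065.50
6 | $1,065.50 | $46.00 | $594.62 | $516.88
7 | $516.88 | $46.00 | $562.88 | $0.00
Total paid: $4,130.60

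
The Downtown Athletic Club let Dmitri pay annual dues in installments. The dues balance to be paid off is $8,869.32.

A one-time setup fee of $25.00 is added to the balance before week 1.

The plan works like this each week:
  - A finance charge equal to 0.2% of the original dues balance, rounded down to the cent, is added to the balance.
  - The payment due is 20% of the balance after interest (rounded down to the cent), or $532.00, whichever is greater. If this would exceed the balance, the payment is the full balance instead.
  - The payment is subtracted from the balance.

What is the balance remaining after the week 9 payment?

$841.13

Week 1: $8,894.32 +$17.73 interest = $8,912.05; pay $1,782.41 → $7,129.64
Week 2: $7,129.64 +$17.73 interest = $7,147.37; pay $1,429.47 → $5,717.90
Week 3: $5,717.90 +$17.73 interest = $5,735.63; pay $1,147.12 → $4,588.51
Week 4: $4,588.51 +$17.73 interest = $4,606.24; pay $921.24 → $3,685.00
Week 5: $3,685.00 +$17.73 interest = $3,702.73; pay $740.54 → $2,962.19
Week 6: $2,962.19 +$17.73 interest = $2,979.92; pay $595.98 → $2,383.94
Week 7: $2,383.94 +$17.73 interest = $2,401.67; pay $532.00 → $1,869.67
Week 8: $1,869.67 +$17.73 interest = $1,887.40; pay $532.00 → $1,355.40
Week 9: $1,355.40 +$17.73 interest = $1,373.13; pay $532.00 → $841.13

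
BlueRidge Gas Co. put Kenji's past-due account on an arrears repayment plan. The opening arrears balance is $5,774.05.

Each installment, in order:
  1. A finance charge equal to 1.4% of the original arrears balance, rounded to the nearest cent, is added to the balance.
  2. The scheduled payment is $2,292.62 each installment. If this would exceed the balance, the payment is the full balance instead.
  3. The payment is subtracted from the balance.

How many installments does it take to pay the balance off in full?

3

Installment 1: opening $5,774.05; interest $80.84 → $5,854.89; payment $2,292.62; balance $3,562.27
Installment 2: opening $3,562.27; interest $80.84 → $3,643.11; payment $2,292.62; balance $1,350.49
Installment 3: opening $1,350.49; interest $80.84 → $1,431.33; payment $1,431.33; balance $0.00
Balance reaches $0.00 in installment 3.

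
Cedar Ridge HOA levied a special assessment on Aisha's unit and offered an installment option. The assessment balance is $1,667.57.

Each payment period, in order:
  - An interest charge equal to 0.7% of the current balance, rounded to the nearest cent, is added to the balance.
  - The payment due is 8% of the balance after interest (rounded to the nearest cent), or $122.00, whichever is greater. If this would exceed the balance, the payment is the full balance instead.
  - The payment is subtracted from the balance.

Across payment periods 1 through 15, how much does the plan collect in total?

$1,757.55

# | Opening | Interest | Payment | End bal
1 | $1,667.57 | $11.67 | $134.34 | $1,544.90
2 | $1,544.90 | $10.81 | $124.46 | $1,431.25
3 | $1,431.25 | $10.02 | $122.00 | $1,319.27
4 | $1,319.27 | $9.23 | $122.00 | $1,206.50
5 | $1,206.50 | $8.45 | $122.00 | $1,092.95
6 | $1,092.95 | $7.65 | $122.00 | $978.60
7 | $978.60 | $6.85 | $122.00 | $863.45
8 | $863.45 | $6.04 | $122.00 | $747.49
9 | $747.49 | $5.23 | $122.00 | $630.72
10 | $630.72 | $4.42 | $122.00 | $513.14
11 | $513.14 | $3.59 | $122.00 | $394.73
12 | $394.73 | $2.76 | $122.00 | $275.49
13 | $275.49 | $1.93 | $122.00 | $155.42
14 | $155.42 | $1.09 | $122.00 | $34.51
15 | $34.51 | $0.24 | $34.75 | $0.00
Total paid: $1,757.55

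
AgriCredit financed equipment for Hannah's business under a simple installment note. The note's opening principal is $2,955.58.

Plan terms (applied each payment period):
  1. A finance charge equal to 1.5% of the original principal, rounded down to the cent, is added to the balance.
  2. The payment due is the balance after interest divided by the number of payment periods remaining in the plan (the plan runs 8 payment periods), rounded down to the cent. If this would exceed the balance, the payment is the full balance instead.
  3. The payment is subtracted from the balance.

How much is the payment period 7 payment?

# | Opening | Interest | Payment | End bal
1 | $2,955.58 | $44.33 | $374.98 | $2,624.93
2 | $2,624.93 | $44.33 | $381.32 | $2,287.94
3 | $2,287.94 | $44.33 | $388.71 | $1,943.56
4 | $1,943.56 | $44.33 | $397.57 | $1,590.32
5 | $1,590.32 | $44.33 | $408.66 | $1,225.99
6 | $1,225.99 | $44.33 | $423.44 | $846.88
7 | $846.88 | $44.33 | $445.60 | $445.61

$445.60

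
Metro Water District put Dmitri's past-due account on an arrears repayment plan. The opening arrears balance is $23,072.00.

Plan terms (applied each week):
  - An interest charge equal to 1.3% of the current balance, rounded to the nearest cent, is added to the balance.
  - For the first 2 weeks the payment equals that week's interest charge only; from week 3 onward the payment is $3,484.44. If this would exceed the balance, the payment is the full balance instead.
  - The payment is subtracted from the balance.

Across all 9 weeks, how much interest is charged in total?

$1,810.98

Week 1: $23,072.00 +$299.94 interest = $23,371.94; pay $299.94 → $23,072.00
Week 2: $23,072.00 +$299.94 interest = $23,371.94; pay $299.94 → $23,072.00
Week 3: $23,072.00 +$299.94 interest = $23,371.94; pay $3,484.44 → $19,887.50
Week 4: $19,887.50 +$258.54 interest = $20,146.04; pay $3,484.44 → $16,661.60
Week 5: $16,661.60 +$216.60 interest = $16,878.20; pay $3,484.44 → $13,393.76
Week 6: $13,393.76 +$174.12 interest = $13,567.88; pay $3,484.44 → $10,083.44
Week 7: $10,083.44 +$131.08 interest = $10,214.52; pay $3,484.44 → $6,730.08
Week 8: $6,730.08 +$87.49 interest = $6,817.57; pay $3,484.44 → $3,333.13
Week 9: $3,333.13 +$43.33 interest = $3,376.46; pay $3,376.46 → $0.00
Total interest: $299.94 + $299.94 + $299.94 + $258.54 + $216.60 + $174.12 + $131.08 + $87.49 + $43.33 = $1,810.98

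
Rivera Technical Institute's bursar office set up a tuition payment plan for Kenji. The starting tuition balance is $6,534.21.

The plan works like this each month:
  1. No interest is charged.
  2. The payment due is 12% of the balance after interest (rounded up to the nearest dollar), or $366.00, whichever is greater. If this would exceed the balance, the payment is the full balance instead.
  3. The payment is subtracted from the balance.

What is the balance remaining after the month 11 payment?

$1,202.21

# | Opening | Payment | End bal
1 | $6,534.21 | $785.00 | $5,749.21
2 | $5,749.21 | $690.00 | $5,059.21
3 | $5,059.21 | $608.00 | $4,451.21
4 | $4,451.21 | $535.00 | $3,916.21
5 | $3,916.21 | $470.00 | $3,446.21
6 | $3,446.21 | $414.00 | $3,032.21
7 | $3,032.21 | $366.00 | $2,666.21
8 | $2,666.21 | $366.00 | $2,300.21
9 | $2,300.21 | $366.00 | $1,934.21
10 | $1,934.21 | $366.00 | $1,568.21
11 | $1,568.21 | $366.00 | $1,202.21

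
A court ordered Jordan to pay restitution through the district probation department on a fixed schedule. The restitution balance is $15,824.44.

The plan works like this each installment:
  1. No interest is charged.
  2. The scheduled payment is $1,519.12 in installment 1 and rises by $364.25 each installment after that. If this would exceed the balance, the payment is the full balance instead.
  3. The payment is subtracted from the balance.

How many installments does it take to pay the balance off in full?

# | Opening | Payment | End bal
1 | $15,824.44 | $1,519.12 | $14,305.32
2 | $14,305.32 | $1,883.37 | $12,421.95
3 | $12,421.95 | $2,247.62 | $10,174.33
4 | $10,174.33 | $2,611.87 | $7,562.46
5 | $7,562.46 | $2,976.12 | $4,586.34
6 | $4,586.34 | $3,340.37 | $1,245.97
7 | $1,245.97 | $1,245.97 | $0.00
Balance reaches $0.00 in installment 7.

7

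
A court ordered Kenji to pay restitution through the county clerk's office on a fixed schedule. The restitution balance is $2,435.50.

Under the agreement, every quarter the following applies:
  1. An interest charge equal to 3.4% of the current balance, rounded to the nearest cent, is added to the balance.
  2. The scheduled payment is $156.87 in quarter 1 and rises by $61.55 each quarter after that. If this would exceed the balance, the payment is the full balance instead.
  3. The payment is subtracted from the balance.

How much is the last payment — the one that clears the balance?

$509.49

# | Opening | Interest | Payment | End bal
1 | $2,435.50 | $82.81 | $156.87 | $2,361.44
2 | $2,361.44 | $80.29 | $218.42 | $2,223.31
3 | $2,223.31 | $75.59 | $279.97 | $2,018.93
4 | $2,018.93 | $68.64 | $341.52 | $1,746.05
5 | $1,746.05 | $59.37 | $403.07 | $1,402.35
6 | $1,402.35 | $47.68 | $464.62 | $985.41
7 | $985.41 | $33.50 | $526.17 | $492.74
8 | $492.74 | $16.75 | $509.49 | $0.00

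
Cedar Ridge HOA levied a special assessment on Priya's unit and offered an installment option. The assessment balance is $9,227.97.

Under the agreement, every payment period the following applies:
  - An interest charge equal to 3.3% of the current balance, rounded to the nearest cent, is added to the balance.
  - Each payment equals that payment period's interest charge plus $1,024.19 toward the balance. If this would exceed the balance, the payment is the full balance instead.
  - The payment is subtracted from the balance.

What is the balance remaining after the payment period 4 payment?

# | Opening | Interest | Payment | End bal
1 | $9,227.97 | $304.52 | $1,328.71 | $8,203.78
2 | $8,203.78 | $270.72 | $1,294.91 | $7,179.59
3 | $7,179.59 | $236.93 | $1,261.12 | $6,155.40
4 | $6,155.40 | $203.13 | $1,227.32 | $5,131.21

$5,131.21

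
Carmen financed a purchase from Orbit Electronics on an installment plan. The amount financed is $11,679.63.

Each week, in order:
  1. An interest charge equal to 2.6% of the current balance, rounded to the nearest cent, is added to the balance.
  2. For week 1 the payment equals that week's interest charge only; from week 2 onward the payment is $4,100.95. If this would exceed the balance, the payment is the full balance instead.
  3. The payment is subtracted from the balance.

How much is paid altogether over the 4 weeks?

# | Opening | Interest | Payment | End bal
1 | $11,679.63 | $303.67 | $303.67 | $11,679.63
2 | $11,679.63 | $303.67 | $4,100.95 | $7,882.35
3 | $7,882.35 | $204.94 | $4,100.95 | $3,986.34
4 | $3,986.34 | $103.64 | $4,089.98 | $0.00
Total paid: $12,595.55

$12,595.55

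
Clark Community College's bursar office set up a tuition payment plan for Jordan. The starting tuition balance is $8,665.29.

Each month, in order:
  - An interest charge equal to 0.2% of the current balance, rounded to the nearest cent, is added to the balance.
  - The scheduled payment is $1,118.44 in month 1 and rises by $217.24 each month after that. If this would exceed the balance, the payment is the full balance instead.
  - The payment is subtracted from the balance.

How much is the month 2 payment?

Month 1: $8,665.29 +$17.33 interest = $8,682.62; pay $1,118.44 → $7,564.18
Month 2: $7,564.18 +$15.13 interest = $7,579.31; pay $1,335.68 → $6,243.63

$1,335.68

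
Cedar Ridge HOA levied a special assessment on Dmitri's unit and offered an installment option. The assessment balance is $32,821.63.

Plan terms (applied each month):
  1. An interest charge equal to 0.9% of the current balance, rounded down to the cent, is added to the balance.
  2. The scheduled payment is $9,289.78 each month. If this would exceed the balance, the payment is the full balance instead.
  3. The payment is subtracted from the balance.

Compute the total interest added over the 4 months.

# | Opening | Interest | Payment | End bal
1 | $32,821.63 | $295.39 | $9,289.78 | $23,827.24
2 | $23,827.24 | $214.44 | $9,289.78 | $14,751.90
3 | $14,751.90 | $132.76 | $9,289.78 | $5,594.88
4 | $5,594.88 | $50.35 | $5,645.23 | $0.00
Total interest: $295.39 + $214.44 + $132.76 + $50.35 = $692.94

$692.94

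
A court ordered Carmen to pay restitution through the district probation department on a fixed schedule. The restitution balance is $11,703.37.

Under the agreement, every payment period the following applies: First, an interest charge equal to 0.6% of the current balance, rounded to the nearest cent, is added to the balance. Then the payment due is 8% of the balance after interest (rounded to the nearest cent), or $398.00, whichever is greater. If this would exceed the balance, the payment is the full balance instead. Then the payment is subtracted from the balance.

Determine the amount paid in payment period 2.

# | Opening | Interest | Payment | End bal
1 | $11,703.37 | $70.22 | $941.89 | $10,831.70
2 | $10,831.70 | $64.99 | $871.74 | $10,024.95

$871.74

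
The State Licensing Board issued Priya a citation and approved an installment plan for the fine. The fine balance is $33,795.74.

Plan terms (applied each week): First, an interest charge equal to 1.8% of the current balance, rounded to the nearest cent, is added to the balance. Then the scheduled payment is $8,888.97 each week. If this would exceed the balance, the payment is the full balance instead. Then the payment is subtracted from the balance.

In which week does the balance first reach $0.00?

Week 1: opening $33,795.74; interest $608.32 → $34,404.06; payment $8,888.97; balance $25,515.09
Week 2: opening $25,515.09; interest $459.27 → $25,974.36; payment $8,888.97; balance $17,085.39
Week 3: opening $17,085.39; interest $307.54 → $17,392.93; payment $8,888.97; balance $8,503.96
Week 4: opening $8,503.96; interest $153.07 → $8,657.03; payment $8,657.03; balance $0.00
Balance reaches $0.00 in week 4.

4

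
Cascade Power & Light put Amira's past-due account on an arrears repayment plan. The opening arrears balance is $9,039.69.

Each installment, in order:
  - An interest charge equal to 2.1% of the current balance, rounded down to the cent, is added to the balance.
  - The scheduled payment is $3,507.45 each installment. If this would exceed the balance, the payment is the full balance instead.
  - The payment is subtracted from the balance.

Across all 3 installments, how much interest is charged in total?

$359.02

Installment 1: $9,039.69 +$189.83 interest = $9,229.52; pay $3,507.45 → $5,722.07
Installment 2: $5,722.07 +$120.16 interest = $5,842.23; pay $3,507.45 → $2,334.78
Installment 3: $2,334.78 +$49.03 interest = $2,383.81; pay $2,383.81 → $0.00
Total interest: $189.83 + $120.16 + $49.03 = $359.02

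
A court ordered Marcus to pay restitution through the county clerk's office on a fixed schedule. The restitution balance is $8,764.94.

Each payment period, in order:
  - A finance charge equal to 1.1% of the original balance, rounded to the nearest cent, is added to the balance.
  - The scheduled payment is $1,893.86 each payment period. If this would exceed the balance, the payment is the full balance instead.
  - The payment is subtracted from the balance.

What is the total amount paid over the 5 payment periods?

Payment period 1: opening $8,764.94; interest $96.41 → $8,861.35; payment $1,893.86; balance $6,967.49
Payment period 2: opening $6,967.49; interest $96.41 → $7,063.90; payment $1,893.86; balance $5,170.04
Payment period 3: opening $5,170.04; interest $96.41 → $5,266.45; payment $1,893.86; balance $3,372.59
Payment period 4: opening $3,372.59; interest $96.41 → $3,469.00; payment $1,893.86; balance $1,575.14
Payment period 5: opening $1,575.14; interest $96.41 → $1,671.55; payment $1,671.55; balance $0.00
Total paid: $9,246.99

$9,246.99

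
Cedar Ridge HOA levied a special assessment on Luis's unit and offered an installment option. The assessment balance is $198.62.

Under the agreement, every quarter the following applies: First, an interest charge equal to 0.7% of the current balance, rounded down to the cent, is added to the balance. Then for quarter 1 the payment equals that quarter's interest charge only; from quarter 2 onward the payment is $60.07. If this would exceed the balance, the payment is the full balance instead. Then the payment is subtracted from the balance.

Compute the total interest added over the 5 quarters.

# | Opening | Interest | Payment | End bal
1 | $198.62 | $1.39 | $1.39 | $198.62
2 | $198.62 | $1.39 | $60.07 | $139.94
3 | $139.94 | $0.97 | $60.07 | $80.84
4 | $80.84 | $0.56 | $60.07 | $21.33
5 | $21.33 | $0.14 | $21.47 | $0.00
Total interest: $1.39 + $1.39 + $0.97 + $0.56 + $0.14 = $4.45

$4.45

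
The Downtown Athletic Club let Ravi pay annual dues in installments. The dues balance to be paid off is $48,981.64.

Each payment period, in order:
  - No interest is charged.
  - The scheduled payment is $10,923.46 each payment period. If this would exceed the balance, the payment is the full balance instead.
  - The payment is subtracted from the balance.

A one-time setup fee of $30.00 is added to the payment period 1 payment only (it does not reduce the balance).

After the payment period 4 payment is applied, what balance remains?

Payment period 1: $48,981.64 − $10,923.46 (+ $30.00 fee) → $38,058.18
Payment period 2: $38,058.18 − $10,923.46 → $27,134.72
Payment period 3: $27,134.72 − $10,923.46 → $16,211.26
Payment period 4: $16,211.26 − $10,923.46 → $5,287.80

$5,287.80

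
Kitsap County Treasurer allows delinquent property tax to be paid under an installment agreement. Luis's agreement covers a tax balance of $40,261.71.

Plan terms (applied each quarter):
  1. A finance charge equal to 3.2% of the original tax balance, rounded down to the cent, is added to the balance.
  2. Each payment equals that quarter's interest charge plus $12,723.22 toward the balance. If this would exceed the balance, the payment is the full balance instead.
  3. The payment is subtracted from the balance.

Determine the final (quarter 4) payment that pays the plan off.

Quarter 1: $40,261.71 +$1,288.37 interest = $41,550.08; pay $14,011.59 → $27,538.49
Quarter 2: $27,538.49 +$1,288.37 interest = $28,826.86; pay $14,011.59 → $14,815.27
Quarter 3: $14,815.27 +$1,288.37 interest = $16,103.64; pay $14,011.59 → $2,092.05
Quarter 4: $2,092.05 +$1,288.37 interest = $3,380.42; pay $3,380.42 → $0.00

$3,380.42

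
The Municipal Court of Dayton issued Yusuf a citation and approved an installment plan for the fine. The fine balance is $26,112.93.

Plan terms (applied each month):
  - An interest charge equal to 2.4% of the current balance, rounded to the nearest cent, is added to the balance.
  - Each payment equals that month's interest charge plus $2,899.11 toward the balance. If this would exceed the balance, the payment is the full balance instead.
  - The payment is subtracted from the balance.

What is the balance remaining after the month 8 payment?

$2,920.05

# | Opening | Interest | Payment | End bal
1 | $26,112.93 | $626.71 | $3,525.82 | $23,213.82
2 | $23,213.82 | $557.13 | $3,456.24 | $20,314.71
3 | $20,314.71 | $487.55 | $3,386.66 | $17,415.60
4 | $17,415.60 | $417.97 | $3,317.08 | $14,516.49
5 | $14,516.49 | $348.40 | $3,247.51 | $11,617.38
6 | $11,617.38 | $278.82 | $3,177.93 | $8,718.27
7 | $8,718.27 | $209.24 | $3,108.35 | $5,819.16
8 | $5,819.16 | $139.66 | $3,038.77 | $2,920.05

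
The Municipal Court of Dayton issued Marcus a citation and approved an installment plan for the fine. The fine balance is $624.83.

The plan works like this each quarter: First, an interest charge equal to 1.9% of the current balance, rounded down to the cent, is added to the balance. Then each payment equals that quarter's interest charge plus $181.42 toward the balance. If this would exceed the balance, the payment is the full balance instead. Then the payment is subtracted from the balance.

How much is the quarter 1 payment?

Quarter 1: opening $624.83; interest $11.87 → $636.70; payment $193.29; balance $443.41

$193.29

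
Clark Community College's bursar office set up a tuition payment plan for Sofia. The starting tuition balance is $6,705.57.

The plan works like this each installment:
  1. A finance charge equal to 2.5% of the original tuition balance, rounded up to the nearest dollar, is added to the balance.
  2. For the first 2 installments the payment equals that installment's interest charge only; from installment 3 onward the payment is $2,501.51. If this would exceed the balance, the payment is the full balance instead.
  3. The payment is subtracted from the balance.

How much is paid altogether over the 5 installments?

$7,545.57

# | Opening | Interest | Payment | End bal
1 | $6,705.57 | $168.00 | $168.00 | $6,705.57
2 | $6,705.57 | $168.00 | $168.00 | $6,705.57
3 | $6,705.57 | $168.00 | $2,501.51 | $4,372.06
4 | $4,372.06 | $168.00 | $2,501.51 | $2,038.55
5 | $2,038.55 | $168.00 | $2,206.55 | $0.00
Total paid: $7,545.57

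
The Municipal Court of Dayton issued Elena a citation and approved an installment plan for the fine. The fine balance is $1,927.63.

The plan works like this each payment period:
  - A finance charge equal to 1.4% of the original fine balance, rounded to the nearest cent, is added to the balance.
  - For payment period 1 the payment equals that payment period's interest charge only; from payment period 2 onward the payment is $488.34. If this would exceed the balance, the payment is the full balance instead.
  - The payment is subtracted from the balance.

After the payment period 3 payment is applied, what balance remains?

Payment period 1: opening $1,927.63; interest $26.99 → $1,954.62; payment $26.99; balance $1,927.63
Payment period 2: opening $1,927.63; interest $26.99 → $1,954.62; payment $488.34; balance $1,466.28
Payment period 3: opening $1,466.28; interest $26.99 → $1,493.27; payment $488.34; balance $1,004.93

$1,004.93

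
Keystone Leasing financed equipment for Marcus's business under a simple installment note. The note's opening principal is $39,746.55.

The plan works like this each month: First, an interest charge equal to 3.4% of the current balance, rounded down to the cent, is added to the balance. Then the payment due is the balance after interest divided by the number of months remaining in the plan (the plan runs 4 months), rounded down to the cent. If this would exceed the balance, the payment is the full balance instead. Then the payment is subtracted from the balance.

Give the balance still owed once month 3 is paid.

$10,985.02

# | Opening | Interest | Payment | End bal
1 | $39,746.55 | $1,351.38 | $10,274.48 | $30,823.45
2 | $30,823.45 | $1,047.99 | $10,623.81 | $21,247.63
3 | $21,247.63 | $722.41 | $10,985.02 | $10,985.02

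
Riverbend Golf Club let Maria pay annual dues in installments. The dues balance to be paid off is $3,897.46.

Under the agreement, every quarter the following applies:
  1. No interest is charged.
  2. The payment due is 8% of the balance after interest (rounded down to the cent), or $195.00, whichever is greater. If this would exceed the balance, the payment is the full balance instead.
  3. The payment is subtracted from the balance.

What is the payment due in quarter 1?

Quarter 1: opening $3,897.46; payment $311.79; balance $3,585.67

$311.79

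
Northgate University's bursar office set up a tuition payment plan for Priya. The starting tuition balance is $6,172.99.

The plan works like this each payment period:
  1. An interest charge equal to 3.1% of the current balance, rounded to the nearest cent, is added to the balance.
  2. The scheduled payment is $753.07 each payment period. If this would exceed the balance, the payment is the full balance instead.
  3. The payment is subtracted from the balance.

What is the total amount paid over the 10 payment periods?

$7,234.61

Payment period 1: $6,172.99 +$191.36 interest = $6,364.35; pay $753.07 → $5,611.28
Payment period 2: $5,611.28 +$173.95 interest = $5,785.23; pay $753.07 → $5,032.16
Payment period 3: $5,032.16 +$156.00 interest = $5,188.16; pay $753.07 → $4,435.09
Payment period 4: $4,435.09 +$137.49 interest = $4,572.58; pay $753.07 → $3,819.51
Payment period 5: $3,819.51 +$118.40 interest = $3,937.91; pay $753.07 → $3,184.84
Payment period 6: $3,184.84 +$98.73 interest = $3,283.57; pay $753.07 → $2,530.50
Payment period 7: $2,530.50 +$78.45 interest = $2,608.95; pay $753.07 → $1,855.88
Payment period 8: $1,855.88 +$57.53 interest = $1,913.41; pay $753.07 → $1,160.34
Payment period 9: $1,160.34 +$35.97 interest = $1,196.31; pay $753.07 → $443.24
Payment period 10: $443.24 +$13.74 interest = $456.98; pay $456.98 → $0.00
Total paid: $7,234.61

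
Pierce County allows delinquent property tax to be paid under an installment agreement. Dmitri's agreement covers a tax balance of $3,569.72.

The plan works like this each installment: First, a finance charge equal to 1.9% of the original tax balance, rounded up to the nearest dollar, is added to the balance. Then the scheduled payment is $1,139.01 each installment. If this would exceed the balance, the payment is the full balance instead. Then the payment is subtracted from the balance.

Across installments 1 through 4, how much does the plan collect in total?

$3,841.72

# | Opening | Interest | Payment | End bal
1 | $3,569.72 | $68.00 | $1,139.01 | $2,498.71
2 | $2,498.71 | $68.00 | $1,139.01 | $1,427.70
3 | $1,427.70 | $68.00 | $1,139.01 | $356.69
4 | $356.69 | $68.00 | $424.69 | $0.00
Total paid: $3,841.72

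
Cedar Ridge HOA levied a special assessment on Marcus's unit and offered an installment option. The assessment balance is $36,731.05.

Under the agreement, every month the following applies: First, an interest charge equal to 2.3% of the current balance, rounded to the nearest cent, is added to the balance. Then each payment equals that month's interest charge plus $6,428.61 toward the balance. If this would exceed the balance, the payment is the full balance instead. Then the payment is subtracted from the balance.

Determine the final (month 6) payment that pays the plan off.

$4,693.52

# | Opening | Interest | Payment | End bal
1 | $36,731.05 | $844.81 | $7,273.42 | $30,302.44
2 | $30,302.44 | $696.96 | $7,125.57 | $23,873.83
3 | $23,873.83 | $549.10 | $6,977.71 | $17,445.22
4 | $17,445.22 | $401.24 | $6,829.85 | $11,016.61
5 | $11,016.61 | $253.38 | $6,681.99 | $4,588.00
6 | $4,588.00 | $105.52 | $4,693.52 | $0.00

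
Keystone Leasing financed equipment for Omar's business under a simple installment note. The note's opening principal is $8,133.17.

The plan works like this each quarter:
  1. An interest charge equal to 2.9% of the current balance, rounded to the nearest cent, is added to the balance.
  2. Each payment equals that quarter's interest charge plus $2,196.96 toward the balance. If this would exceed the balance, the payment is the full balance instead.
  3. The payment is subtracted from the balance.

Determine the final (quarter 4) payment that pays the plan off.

# | Opening | Interest | Payment | End bal
1 | $8,133.17 | $235.86 | $2,432.82 | $5,936.21
2 | $5,936.21 | $172.15 | $2,369.11 | $3,739.25
3 | $3,739.25 | $108.44 | $2,305.40 | $1,542.29
4 | $1,542.29 | $44.73 | $1,587.02 | $0.00

$1,587.02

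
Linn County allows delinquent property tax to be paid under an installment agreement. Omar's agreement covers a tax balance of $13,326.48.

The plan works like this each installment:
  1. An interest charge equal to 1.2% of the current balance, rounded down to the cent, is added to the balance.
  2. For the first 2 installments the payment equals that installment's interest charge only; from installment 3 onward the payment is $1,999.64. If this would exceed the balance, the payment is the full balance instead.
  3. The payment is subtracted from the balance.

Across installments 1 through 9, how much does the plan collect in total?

$14,292.68

Installment 1: opening $13,326.48; interest $159.91 → $13,486.39; payment $159.91; balance $13,326.48
Installment 2: opening $13,326.48; interest $159.91 → $13,486.39; payment $159.91; balance $13,326.48
Installment 3: opening $13,326.48; interest $159.91 → $13,486.39; payment $1,999.64; balance $11,486.75
Installment 4: opening $11,486.75; interest $137.84 → $11,624.59; payment $1,999.64; balance $9,624.95
Installment 5: opening $9,624.95; interest $115.49 → $9,740.44; payment $1,999.64; balance $7,740.80
Installment 6: opening $7,740.80; interest $92.88 → $7,833.68; payment $1,999.64; balance $5,834.04
Installment 7: opening $5,834.04; interest $70.00 → $5,904.04; payment $1,999.64; balance $3,904.40
Installment 8: opening $3,904.40; interest $46.85 → $3,951.25; payment $1,999.64; balance $1,951.61
Installment 9: opening $1,951.61; interest $23.41 → $1,975.02; payment $1,975.02; balance $0.00
Total paid: $14,292.68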